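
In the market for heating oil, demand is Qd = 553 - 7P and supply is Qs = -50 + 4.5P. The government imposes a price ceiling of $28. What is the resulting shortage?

Shortage = 281

Equilibrium price would be P* = 1206/23, so the ceiling at 28 binds.
At P = 28: Qd = 553 − 7(28) = 357, Qs = -50 + 4.5(28) = 76.
Shortage = 357 − 76 = 281.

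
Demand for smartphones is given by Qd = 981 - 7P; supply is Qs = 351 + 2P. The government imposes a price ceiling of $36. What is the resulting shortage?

Shortage = 306

Equilibrium price would be P* = 70, so the ceiling at 36 binds.
At P = 36: Qd = 981 − 7(36) = 729, Qs = 351 + 2(36) = 423.
Shortage = 729 − 423 = 306.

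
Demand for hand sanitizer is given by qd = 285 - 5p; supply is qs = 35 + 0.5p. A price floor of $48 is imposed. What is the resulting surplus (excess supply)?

Equilibrium price would be p* = 500/11, so the floor at 48 binds.
At p = 48: qd = 45, qs = 59.
Surplus = 59 − 45 = 14.

Surplus = 14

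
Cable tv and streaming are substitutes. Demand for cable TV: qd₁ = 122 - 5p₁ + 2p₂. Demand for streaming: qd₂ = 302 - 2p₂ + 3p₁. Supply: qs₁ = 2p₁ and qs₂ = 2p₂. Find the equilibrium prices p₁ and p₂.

Market 1: 122 - 5p₁ + 2p₂ = 2p₁ → 7p₁ - 2p₂ = 122.
Market 2: 4p₂ - 3p₁ = 302.
Eliminating p₂: 4×(1) + 2×(2) gives 22p₁ = 1092, so p₁ = 546/11.
Back-substitute into (2): p₂ = (302 + 3×546/11) / 4 = 1240/11.

p₁ = 546/11, p₂ = 1240/11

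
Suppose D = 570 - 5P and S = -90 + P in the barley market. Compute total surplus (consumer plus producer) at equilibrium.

Total surplus = 240

Equilibrium: 570 - 5P = -90 + P gives P* = 110, Q* = 20.
Demand choke price: P = 114; supply starts at P = 90.
CS = ½(114 − 110)(20) = 40; PS = ½(110 − 90)(20) = 200.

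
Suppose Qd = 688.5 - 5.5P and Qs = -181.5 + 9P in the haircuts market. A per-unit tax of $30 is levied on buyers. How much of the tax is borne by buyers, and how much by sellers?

Buyers bear 540/29, sellers bear 330/29

Pre-tax equilibrium: P* = 60, Q* = 358.5.
Tax on buyers shifts demand to Qd = 688.5 − 5.5(P + 30) = 523.5 - 5.5P.
523.5 - 5.5P = -181.5 + 9P gives seller price Ps = 1410/29; buyers pay Pb = 1410/29 + 30 = 2280/29.
New quantity: Q = 688.5 − 5.5(2280/29) = 14853/58.
Buyer burden = 2280/29 − 60 = 540/29; seller burden = 60 − 1410/29 = 330/29.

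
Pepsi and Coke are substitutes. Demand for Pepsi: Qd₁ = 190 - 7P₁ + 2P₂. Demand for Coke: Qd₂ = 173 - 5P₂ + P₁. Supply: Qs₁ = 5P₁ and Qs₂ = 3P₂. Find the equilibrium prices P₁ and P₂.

Market 1: 190 - 7P₁ + 2P₂ = 5P₁ → 12P₁ - 2P₂ = 190.
Market 2: 8P₂ - P₁ = 173.
Eliminating P₂: 8×(1) + 2×(2) gives 94P₁ = 1866, so P₁ = 933/47.
Back-substitute into (2): P₂ = (173 + 1×933/47) / 8 = 1133/47.

P₁ = 933/47, P₂ = 1133/47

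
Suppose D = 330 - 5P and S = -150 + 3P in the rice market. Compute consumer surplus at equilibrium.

Consumer surplus = 90

Equilibrium: 330 - 5P = -150 + 3P gives P* = 60, Q* = 30.
Demand choke price (D = 0): P = 66.
CS = ½(66 − 60)(30) = 90.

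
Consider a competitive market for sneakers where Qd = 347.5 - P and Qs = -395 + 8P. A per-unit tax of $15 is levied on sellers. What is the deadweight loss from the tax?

Deadweight loss = 100

Pre-tax equilibrium: P* = 82.5, Q* = 265.
Tax on sellers shifts supply to Qs = -395 + 8(P − 15) = -515 + 8P.
347.5 - P = -515 + 8P gives buyer price Pb = 575/6; sellers receive Ps = 575/6 − 15 = 485/6.
New quantity: Q = 347.5 − 1(575/6) = 755/3.
DWL = ½ × 15 × (265 − 755/3) = 100.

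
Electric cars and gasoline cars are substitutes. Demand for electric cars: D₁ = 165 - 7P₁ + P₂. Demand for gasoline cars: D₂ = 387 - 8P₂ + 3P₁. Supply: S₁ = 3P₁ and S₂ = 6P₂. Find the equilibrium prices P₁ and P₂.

P₁ = 2697/137, P₂ = 4365/137

Market 1: 165 - 7P₁ + P₂ = 3P₁ → 10P₁ - P₂ = 165.
Market 2: 14P₂ - 3P₁ = 387.
Eliminating P₂: 14×(1) + 1×(2) gives 137P₁ = 2697, so P₁ = 2697/137.
Back-substitute into (2): P₂ = (387 + 3×2697/137) / 14 = 4365/137.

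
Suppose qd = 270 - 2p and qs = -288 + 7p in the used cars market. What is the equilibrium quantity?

Set qd = qs: 270 - 2p = -288 + 7p.
558 = 9p, so p* = 62.
q* = 270 − 2(62) = 146.

q* = 146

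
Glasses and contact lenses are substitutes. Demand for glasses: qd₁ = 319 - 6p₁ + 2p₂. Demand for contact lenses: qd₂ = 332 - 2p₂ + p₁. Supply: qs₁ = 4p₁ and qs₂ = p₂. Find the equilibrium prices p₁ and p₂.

Market 1: 319 - 6p₁ + 2p₂ = 4p₁ → 10p₁ - 2p₂ = 319.
Market 2: 3p₂ - p₁ = 332.
Eliminating p₂: 3×(1) + 2×(2) gives 28p₁ = 1621, so p₁ = 1621/28.
Back-substitute into (2): p₂ = (332 + 1×1621/28) / 3 = 3639/28.

p₁ = 1621/28, p₂ = 3639/28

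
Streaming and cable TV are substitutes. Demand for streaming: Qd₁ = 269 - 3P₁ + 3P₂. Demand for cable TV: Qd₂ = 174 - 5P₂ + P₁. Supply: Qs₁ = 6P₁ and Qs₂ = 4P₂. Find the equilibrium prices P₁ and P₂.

Market 1: 269 - 3P₁ + 3P₂ = 6P₁ → 9P₁ - 3P₂ = 269.
Market 2: 9P₂ - P₁ = 174.
Eliminating P₂: 9×(1) + 3×(2) gives 78P₁ = 2943, so P₁ = 981/26.
Back-substitute into (2): P₂ = (174 + 1×981/26) / 9 = 1835/78.

P₁ = 981/26, P₂ = 1835/78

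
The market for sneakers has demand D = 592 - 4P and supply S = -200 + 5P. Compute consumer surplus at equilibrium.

Equilibrium: 592 - 4P = -200 + 5P gives P* = 88, Q* = 240.
Demand choke price (D = 0): P = 148.
CS = ½(148 − 88)(240) = 7200.

Consumer surplus = 7200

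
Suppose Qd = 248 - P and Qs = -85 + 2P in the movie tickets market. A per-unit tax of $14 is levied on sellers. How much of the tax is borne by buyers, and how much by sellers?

Buyers bear 28/3, sellers bear 14/3

Pre-tax equilibrium: P* = 111, Q* = 137.
Tax on sellers shifts supply to Qs = -85 + 2(P − 14) = -113 + 2P.
248 - P = -113 + 2P gives buyer price Pb = 361/3; sellers receive Ps = 361/3 − 14 = 319/3.
New quantity: Q = 248 − 1(361/3) = 383/3.
Buyer burden = 361/3 − 111 = 28/3; seller burden = 111 − 319/3 = 14/3.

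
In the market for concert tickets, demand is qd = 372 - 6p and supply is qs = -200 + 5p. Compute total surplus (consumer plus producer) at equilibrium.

Equilibrium: 372 - 6p = -200 + 5p gives p* = 52, q* = 60.
Demand choke price: p = 62; supply starts at p = 40.
CS = ½(62 − 52)(60) = 300; PS = ½(52 − 40)(60) = 360.

Total surplus = 660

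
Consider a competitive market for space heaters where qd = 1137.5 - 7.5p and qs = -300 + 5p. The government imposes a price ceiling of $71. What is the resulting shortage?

Shortage = 550

Equilibrium price would be p* = 115, so the ceiling at 71 binds.
At p = 71: qd = 1137.5 − 7.5(71) = 605, qs = -300 + 5(71) = 55.
Shortage = 605 − 55 = 550.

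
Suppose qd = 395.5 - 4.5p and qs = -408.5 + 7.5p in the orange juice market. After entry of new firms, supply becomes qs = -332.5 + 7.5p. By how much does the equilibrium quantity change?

Original equilibrium: p* = 67, q* = 94.
New equilibrium: 395.5 - 4.5p = -332.5 + 7.5p, so 728 = 12p and p' = 182/3; q' = 395.5 − 4.5(182/3) = 122.5.
Change in quantity: 122.5 − 94 = 28.5.

Δq = 28.5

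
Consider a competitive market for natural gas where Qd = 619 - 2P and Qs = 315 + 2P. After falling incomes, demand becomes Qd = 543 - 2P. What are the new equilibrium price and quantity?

Original equilibrium: P* = 76, Q* = 467.
New equilibrium: 543 - 2P = 315 + 2P, so 228 = 4P and P' = 57; Q' = 543 − 2(57) = 429.

P' = 57, Q' = 429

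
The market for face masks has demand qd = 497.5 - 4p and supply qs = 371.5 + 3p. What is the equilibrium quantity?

Set qd = qs: 497.5 - 4p = 371.5 + 3p.
126 = 7p, so p* = 18.
q* = 497.5 − 4(18) = 425.5.

q* = 425.5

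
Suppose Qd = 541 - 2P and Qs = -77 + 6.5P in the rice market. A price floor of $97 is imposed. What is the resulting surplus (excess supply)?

Equilibrium price would be P* = 1236/17, so the floor at 97 binds.
At P = 97: Qd = 347, Qs = 553.5.
Surplus = 553.5 − 347 = 206.5.

Surplus = 206.5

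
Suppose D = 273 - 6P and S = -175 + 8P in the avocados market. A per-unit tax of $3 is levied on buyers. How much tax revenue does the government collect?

Pre-tax equilibrium: P* = 32, Q* = 81.
Tax on buyers shifts demand to D = 273 − 6(P + 3) = 255 - 6P.
255 - 6P = -175 + 8P gives seller price Ps = 215/7; buyers pay Pb = 215/7 + 3 = 236/7.
New quantity: Q = 273 − 6(236/7) = 495/7.
Revenue = 3 × 495/7 = 1485/7.

Tax revenue = 1485/7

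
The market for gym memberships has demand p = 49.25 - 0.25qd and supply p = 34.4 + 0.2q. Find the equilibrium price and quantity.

Set the two price expressions equal: 49.25 - 0.25q = 34.4 + 0.2q.
14.85 = 0.45q, so q* = 33.
p* = 49.25 − (0.25)(33) = 41.

p* = 41, q* = 33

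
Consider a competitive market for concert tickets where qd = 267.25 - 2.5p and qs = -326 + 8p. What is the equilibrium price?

Set qd = qs: 267.25 - 2.5p = -326 + 8p.
593.25 = 10.5p, so p* = 56.5.
q* = 267.25 − 2.5(56.5) = 126.

p* = 56.5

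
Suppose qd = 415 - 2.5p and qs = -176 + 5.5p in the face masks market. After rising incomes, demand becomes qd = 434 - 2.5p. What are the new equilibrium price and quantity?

Original equilibrium: p* = 73.875, q* = 230.3125.
New equilibrium: 434 - 2.5p = -176 + 5.5p, so 610 = 8p and p' = 76.25; q' = 434 − 2.5(76.25) = 243.375.

p' = 76.25, q' = 243.375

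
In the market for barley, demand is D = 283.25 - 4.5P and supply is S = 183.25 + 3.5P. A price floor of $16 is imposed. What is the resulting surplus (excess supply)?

Equilibrium price would be P* = 12.5, so the floor at 16 binds.
At P = 16: D = 211.25, S = 239.25.
Surplus = 239.25 − 211.25 = 28.

Surplus = 28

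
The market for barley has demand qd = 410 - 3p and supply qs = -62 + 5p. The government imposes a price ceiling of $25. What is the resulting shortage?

Shortage = 272

Equilibrium price would be p* = 59, so the ceiling at 25 binds.
At p = 25: qd = 410 − 3(25) = 335, qs = -62 + 5(25) = 63.
Shortage = 335 − 63 = 272.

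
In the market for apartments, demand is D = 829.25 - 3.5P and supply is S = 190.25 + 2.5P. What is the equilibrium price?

P* = 106.5

Set D = S: 829.25 - 3.5P = 190.25 + 2.5P.
639 = 6P, so P* = 106.5.
Q* = 829.25 − 3.5(106.5) = 456.5.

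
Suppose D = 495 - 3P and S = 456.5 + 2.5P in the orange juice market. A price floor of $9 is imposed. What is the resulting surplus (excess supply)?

Equilibrium price would be P* = 7, so the floor at 9 binds.
At P = 9: D = 468, S = 479.
Surplus = 479 − 468 = 11.

Surplus = 11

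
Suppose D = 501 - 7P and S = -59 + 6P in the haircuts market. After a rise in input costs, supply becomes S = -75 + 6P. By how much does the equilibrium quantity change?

Original equilibrium: P* = 560/13, Q* = 2593/13.
New equilibrium: 501 - 7P = -75 + 6P, so 576 = 13P and P' = 576/13; Q' = 501 − 7(576/13) = 2481/13.
Change in quantity: 2481/13 − 2593/13 = -112/13.

ΔQ = -112/13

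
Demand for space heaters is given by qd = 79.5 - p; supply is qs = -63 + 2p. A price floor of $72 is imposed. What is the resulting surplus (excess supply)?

Equilibrium price would be p* = 47.5, so the floor at 72 binds.
At p = 72: qd = 7.5, qs = 81.
Surplus = 81 − 7.5 = 73.5.

Surplus = 73.5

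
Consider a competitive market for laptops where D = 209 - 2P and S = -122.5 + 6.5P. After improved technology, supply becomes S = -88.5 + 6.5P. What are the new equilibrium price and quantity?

Original equilibrium: P* = 39, Q* = 131.
New equilibrium: 209 - 2P = -88.5 + 6.5P, so 297.5 = 8.5P and P' = 35; Q' = 209 − 2(35) = 139.

P' = 35, Q' = 139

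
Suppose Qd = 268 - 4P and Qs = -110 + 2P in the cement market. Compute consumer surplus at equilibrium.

Consumer surplus = 32

Equilibrium: 268 - 4P = -110 + 2P gives P* = 63, Q* = 16.
Demand choke price (Qd = 0): P = 67.
CS = ½(67 − 63)(16) = 32.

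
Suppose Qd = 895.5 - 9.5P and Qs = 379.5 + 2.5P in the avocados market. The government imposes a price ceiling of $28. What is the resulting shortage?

Shortage = 180

Equilibrium price would be P* = 43, so the ceiling at 28 binds.
At P = 28: Qd = 895.5 − 9.5(28) = 629.5, Qs = 379.5 + 2.5(28) = 449.5.
Shortage = 629.5 − 449.5 = 180.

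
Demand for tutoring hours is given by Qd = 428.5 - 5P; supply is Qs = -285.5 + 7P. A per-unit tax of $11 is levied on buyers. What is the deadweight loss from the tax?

Pre-tax equilibrium: P* = 59.5, Q* = 131.
Tax on buyers shifts demand to Qd = 428.5 − 5(P + 11) = 373.5 - 5P.
373.5 - 5P = -285.5 + 7P gives seller price Ps = 659/12; buyers pay Pb = 659/12 + 11 = 791/12.
New quantity: Q = 428.5 − 5(791/12) = 1187/12.
DWL = ½ × 11 × (131 − 1187/12) = 4235/24.

Deadweight loss = 4235/24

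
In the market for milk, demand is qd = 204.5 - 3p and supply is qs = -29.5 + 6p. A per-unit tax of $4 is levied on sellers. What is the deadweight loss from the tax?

Pre-tax equilibrium: p* = 26, q* = 126.5.
Tax on sellers shifts supply to qs = -29.5 + 6(p − 4) = -53.5 + 6p.
204.5 - 3p = -53.5 + 6p gives buyer price pb = 86/3; sellers receive ps = 86/3 − 4 = 74/3.
New quantity: q = 204.5 − 3(86/3) = 118.5.
DWL = ½ × 4 × (126.5 − 118.5) = 16.

Deadweight loss = 16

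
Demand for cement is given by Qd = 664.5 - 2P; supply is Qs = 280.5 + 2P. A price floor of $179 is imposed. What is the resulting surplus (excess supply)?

Equilibrium price would be P* = 96, so the floor at 179 binds.
At P = 179: Qd = 306.5, Qs = 638.5.
Surplus = 638.5 − 306.5 = 332.

Surplus = 332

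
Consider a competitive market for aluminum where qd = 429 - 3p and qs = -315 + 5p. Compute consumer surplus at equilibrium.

Consumer surplus = 3750

Equilibrium: 429 - 3p = -315 + 5p gives p* = 93, q* = 150.
Demand choke price (qd = 0): p = 143.
CS = ½(143 − 93)(150) = 3750.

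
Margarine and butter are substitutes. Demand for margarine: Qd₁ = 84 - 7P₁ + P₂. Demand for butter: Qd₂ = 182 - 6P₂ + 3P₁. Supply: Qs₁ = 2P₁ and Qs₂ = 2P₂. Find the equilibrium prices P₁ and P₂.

P₁ = 854/69, P₂ = 630/23

Market 1: 84 - 7P₁ + P₂ = 2P₁ → 9P₁ - P₂ = 84.
Market 2: 8P₂ - 3P₁ = 182.
Eliminating P₂: 8×(1) + 1×(2) gives 69P₁ = 854, so P₁ = 854/69.
Back-substitute into (2): P₂ = (182 + 3×854/69) / 8 = 630/23.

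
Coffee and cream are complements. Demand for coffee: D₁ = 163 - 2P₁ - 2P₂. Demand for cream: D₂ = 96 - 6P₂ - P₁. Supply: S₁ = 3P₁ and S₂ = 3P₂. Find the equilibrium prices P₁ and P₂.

P₁ = 1275/43, P₂ = 317/43

Market 1: 163 - 2P₁ - 2P₂ = 3P₁ → 5P₁ + 2P₂ = 163.
Market 2: 9P₂ + P₁ = 96.
Eliminating P₂: 9×(1) − 2×(2) gives 43P₁ = 1275, so P₁ = 1275/43.
Back-substitute into (2): P₂ = (96 − 1×1275/43) / 9 = 317/43.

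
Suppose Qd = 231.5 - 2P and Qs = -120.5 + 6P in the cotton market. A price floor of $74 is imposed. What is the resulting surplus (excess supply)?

Equilibrium price would be P* = 44, so the floor at 74 binds.
At P = 74: Qd = 83.5, Qs = 323.5.
Surplus = 323.5 − 83.5 = 240.

Surplus = 240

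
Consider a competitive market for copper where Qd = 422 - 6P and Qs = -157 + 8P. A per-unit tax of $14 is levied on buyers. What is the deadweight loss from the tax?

Pre-tax equilibrium: P* = 579/14, Q* = 1217/7.
Tax on buyers shifts demand to Qd = 422 − 6(P + 14) = 338 - 6P.
338 - 6P = -157 + 8P gives seller price Ps = 495/14; buyers pay Pb = 495/14 + 14 = 691/14.
New quantity: Q = 422 − 6(691/14) = 881/7.
DWL = ½ × 14 × (1217/7 − 881/7) = 336.

Deadweight loss = 336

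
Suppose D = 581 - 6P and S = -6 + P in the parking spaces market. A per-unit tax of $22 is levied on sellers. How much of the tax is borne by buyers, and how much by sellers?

Pre-tax equilibrium: P* = 587/7, Q* = 545/7.
Tax on sellers shifts supply to S = -6 + 1(P − 22) = -28 + P.
581 - 6P = -28 + P gives buyer price Pb = 87; sellers receive Ps = 87 − 22 = 65.
New quantity: Q = 581 − 6(87) = 59.
Buyer burden = 87 − 587/7 = 22/7; seller burden = 587/7 − 65 = 132/7.

Buyers bear 22/7, sellers bear 132/7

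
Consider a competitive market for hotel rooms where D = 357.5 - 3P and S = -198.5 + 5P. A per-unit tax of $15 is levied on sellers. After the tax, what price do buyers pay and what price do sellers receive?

Pre-tax equilibrium: P* = 69.5, Q* = 149.
Tax on sellers shifts supply to S = -198.5 + 5(P − 15) = -273.5 + 5P.
357.5 - 3P = -273.5 + 5P gives buyer price Pb = 78.875; sellers receive Ps = 78.875 − 15 = 63.875.
New quantity: Q = 357.5 − 3(78.875) = 120.875.

Buyers pay $78.875, sellers receive $63.875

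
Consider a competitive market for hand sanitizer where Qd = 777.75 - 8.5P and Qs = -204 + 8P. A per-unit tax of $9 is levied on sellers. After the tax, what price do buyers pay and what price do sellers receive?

Pre-tax equilibrium: P* = 59.5, Q* = 272.
Tax on sellers shifts supply to Qs = -204 + 8(P − 9) = -276 + 8P.
777.75 - 8.5P = -276 + 8P gives buyer price Pb = 1405/22; sellers receive Ps = 1405/22 − 9 = 1207/22.
New quantity: Q = 777.75 − 8.5(1405/22) = 2584/11.

Buyers pay 1405/22, sellers receive 1207/22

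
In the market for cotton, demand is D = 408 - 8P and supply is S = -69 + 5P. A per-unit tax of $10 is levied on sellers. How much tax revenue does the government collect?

Tax revenue = 10880/13

Pre-tax equilibrium: P* = 477/13, Q* = 1488/13.
Tax on sellers shifts supply to S = -69 + 5(P − 10) = -119 + 5P.
408 - 8P = -119 + 5P gives buyer price Pb = 527/13; sellers receive Ps = 527/13 − 10 = 397/13.
New quantity: Q = 408 − 8(527/13) = 1088/13.
Revenue = 10 × 1088/13 = 10880/13.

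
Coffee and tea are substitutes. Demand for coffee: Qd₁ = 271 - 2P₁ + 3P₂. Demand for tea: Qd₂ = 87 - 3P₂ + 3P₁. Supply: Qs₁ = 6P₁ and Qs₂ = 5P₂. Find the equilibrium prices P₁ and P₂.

P₁ = 2429/55, P₂ = 1509/55

Market 1: 271 - 2P₁ + 3P₂ = 6P₁ → 8P₁ - 3P₂ = 271.
Market 2: 8P₂ - 3P₁ = 87.
Eliminating P₂: 8×(1) + 3×(2) gives 55P₁ = 2429, so P₁ = 2429/55.
Back-substitute into (2): P₂ = (87 + 3×2429/55) / 8 = 1509/55.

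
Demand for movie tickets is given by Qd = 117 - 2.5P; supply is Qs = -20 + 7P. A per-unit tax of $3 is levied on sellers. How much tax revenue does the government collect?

Tax revenue = 4299/19

Pre-tax equilibrium: P* = 274/19, Q* = 1538/19.
Tax on sellers shifts supply to Qs = -20 + 7(P − 3) = -41 + 7P.
117 - 2.5P = -41 + 7P gives buyer price Pb = 316/19; sellers receive Ps = 316/19 − 3 = 259/19.
New quantity: Q = 117 − 2.5(316/19) = 1433/19.
Revenue = 3 × 1433/19 = 4299/19.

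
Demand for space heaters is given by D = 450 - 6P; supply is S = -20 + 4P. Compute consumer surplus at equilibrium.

Consumer surplus = 2352

Equilibrium: 450 - 6P = -20 + 4P gives P* = 47, Q* = 168.
Demand choke price (D = 0): P = 75.
CS = ½(75 − 47)(168) = 2352.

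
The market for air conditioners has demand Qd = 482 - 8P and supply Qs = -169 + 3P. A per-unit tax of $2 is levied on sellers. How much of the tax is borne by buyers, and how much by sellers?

Buyers bear 6/11, sellers bear 16/11

Pre-tax equilibrium: P* = 651/11, Q* = 94/11.
Tax on sellers shifts supply to Qs = -169 + 3(P − 2) = -175 + 3P.
482 - 8P = -175 + 3P gives buyer price Pb = 657/11; sellers receive Ps = 657/11 − 2 = 635/11.
New quantity: Q = 482 − 8(657/11) = 46/11.
Buyer burden = 657/11 − 651/11 = 6/11; seller burden = 651/11 − 635/11 = 16/11.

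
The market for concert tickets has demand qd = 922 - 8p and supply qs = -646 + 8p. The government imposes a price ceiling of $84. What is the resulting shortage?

Equilibrium price would be p* = 98, so the ceiling at 84 binds.
At p = 84: qd = 922 − 8(84) = 250, qs = -646 + 8(84) = 26.
Shortage = 250 − 26 = 224.

Shortage = 224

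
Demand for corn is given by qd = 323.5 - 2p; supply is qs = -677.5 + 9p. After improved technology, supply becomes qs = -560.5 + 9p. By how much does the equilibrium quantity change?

Δq = 234/11

Original equilibrium: p* = 91, q* = 141.5.
New equilibrium: 323.5 - 2p = -560.5 + 9p, so 884 = 11p and p' = 884/11; q' = 323.5 − 2(884/11) = 3581/22.
Change in quantity: 3581/22 − 141.5 = 234/11.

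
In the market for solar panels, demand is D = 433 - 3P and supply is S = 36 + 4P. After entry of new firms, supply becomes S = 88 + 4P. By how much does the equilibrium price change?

Original equilibrium: P* = 397/7, Q* = 1840/7.
New equilibrium: 433 - 3P = 88 + 4P, so 345 = 7P and P' = 345/7; Q' = 433 − 3(345/7) = 1996/7.
Change in price: 345/7 − 397/7 = -52/7.

ΔP = -52/7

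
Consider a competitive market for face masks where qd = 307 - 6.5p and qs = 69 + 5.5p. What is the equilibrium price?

Set qd = qs: 307 - 6.5p = 69 + 5.5p.
238 = 12p, so p* = 119/6.
q* = 307 − 6.5(119/6) = 2137/12.

p* = 119/6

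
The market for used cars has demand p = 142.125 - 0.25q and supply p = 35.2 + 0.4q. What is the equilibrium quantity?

q* = 164.5

Set the two price expressions equal: 142.125 - 0.25q = 35.2 + 0.4q.
106.925 = 0.65q, so q* = 164.5.
p* = 142.125 − (0.25)(164.5) = 101.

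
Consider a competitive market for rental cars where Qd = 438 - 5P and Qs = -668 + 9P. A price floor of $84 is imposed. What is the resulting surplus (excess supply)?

Surplus = 70

Equilibrium price would be P* = 79, so the floor at 84 binds.
At P = 84: Qd = 18, Qs = 88.
Surplus = 88 − 18 = 70.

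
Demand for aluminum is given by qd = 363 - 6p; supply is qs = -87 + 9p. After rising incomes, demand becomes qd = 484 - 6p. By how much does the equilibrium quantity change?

Δq = 72.6

Original equilibrium: p* = 30, q* = 183.
New equilibrium: 484 - 6p = -87 + 9p, so 571 = 15p and p' = 571/15; q' = 484 − 6(571/15) = 255.6.
Change in quantity: 255.6 − 183 = 72.6.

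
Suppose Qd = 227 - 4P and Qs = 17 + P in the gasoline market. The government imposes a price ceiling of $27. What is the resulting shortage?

Equilibrium price would be P* = 42, so the ceiling at 27 binds.
At P = 27: Qd = 227 − 4(27) = 119, Qs = 17 + 1(27) = 44.
Shortage = 119 − 44 = 75.

Shortage = 75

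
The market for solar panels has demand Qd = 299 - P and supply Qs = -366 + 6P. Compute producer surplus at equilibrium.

Producer surplus = 3468

Equilibrium: 299 - P = -366 + 6P gives P* = 95, Q* = 204.
Supply starts at P = 61 (where Qs = 0).
PS = ½(95 − 61)(204) = 3468.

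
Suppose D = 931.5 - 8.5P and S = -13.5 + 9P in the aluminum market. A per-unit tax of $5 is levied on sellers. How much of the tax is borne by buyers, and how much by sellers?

Pre-tax equilibrium: P* = 54, Q* = 472.5.
Tax on sellers shifts supply to S = -13.5 + 9(P − 5) = -58.5 + 9P.
931.5 - 8.5P = -58.5 + 9P gives buyer price Pb = 396/7; sellers receive Ps = 396/7 − 5 = 361/7.
New quantity: Q = 931.5 − 8.5(396/7) = 6309/14.
Buyer burden = 396/7 − 54 = 18/7; seller burden = 54 − 361/7 = 17/7.

Buyers bear 18/7, sellers bear 17/7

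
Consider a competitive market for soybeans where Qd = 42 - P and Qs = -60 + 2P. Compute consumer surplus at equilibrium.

Equilibrium: 42 - P = -60 + 2P gives P* = 34, Q* = 8.
Demand choke price (Qd = 0): P = 42.
CS = ½(42 − 34)(8) = 32.

Consumer surplus = 32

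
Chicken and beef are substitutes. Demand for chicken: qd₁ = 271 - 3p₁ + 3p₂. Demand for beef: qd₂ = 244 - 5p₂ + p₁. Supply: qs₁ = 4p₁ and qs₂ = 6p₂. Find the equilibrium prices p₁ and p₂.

Market 1: 271 - 3p₁ + 3p₂ = 4p₁ → 7p₁ - 3p₂ = 271.
Market 2: 11p₂ - p₁ = 244.
Eliminating p₂: 11×(1) + 3×(2) gives 74p₁ = 3713, so p₁ = 3713/74.
Back-substitute into (2): p₂ = (244 + 1×3713/74) / 11 = 1979/74.

p₁ = 3713/74, p₂ = 1979/74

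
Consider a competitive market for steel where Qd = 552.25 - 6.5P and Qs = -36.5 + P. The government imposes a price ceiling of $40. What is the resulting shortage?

Equilibrium price would be P* = 78.5, so the ceiling at 40 binds.
At P = 40: Qd = 552.25 − 6.5(40) = 292.25, Qs = -36.5 + 1(40) = 3.5.
Shortage = 292.25 − 3.5 = 288.75.

Shortage = 288.75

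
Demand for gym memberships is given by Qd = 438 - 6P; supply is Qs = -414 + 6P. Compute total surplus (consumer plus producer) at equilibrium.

Equilibrium: 438 - 6P = -414 + 6P gives P* = 71, Q* = 12.
Demand choke price: P = 73; supply starts at P = 69.
CS = ½(73 − 71)(12) = 12; PS = ½(71 − 69)(12) = 12.

Total surplus = 24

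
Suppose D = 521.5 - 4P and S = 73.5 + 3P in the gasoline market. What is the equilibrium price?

P* = 64

Set D = S: 521.5 - 4P = 73.5 + 3P.
448 = 7P, so P* = 64.
Q* = 521.5 − 4(64) = 265.5.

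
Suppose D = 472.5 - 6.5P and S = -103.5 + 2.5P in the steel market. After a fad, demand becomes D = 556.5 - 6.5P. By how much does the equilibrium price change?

ΔP = 28/3

Original equilibrium: P* = 64, Q* = 56.5.
New equilibrium: 556.5 - 6.5P = -103.5 + 2.5P, so 660 = 9P and P' = 220/3; Q' = 556.5 − 6.5(220/3) = 479/6.
Change in price: 220/3 − 64 = 28/3.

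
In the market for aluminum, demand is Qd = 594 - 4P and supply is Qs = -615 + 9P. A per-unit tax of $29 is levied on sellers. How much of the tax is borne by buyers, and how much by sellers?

Pre-tax equilibrium: P* = 93, Q* = 222.
Tax on sellers shifts supply to Qs = -615 + 9(P − 29) = -876 + 9P.
594 - 4P = -876 + 9P gives buyer price Pb = 1470/13; sellers receive Ps = 1470/13 − 29 = 1093/13.
New quantity: Q = 594 − 4(1470/13) = 1842/13.
Buyer burden = 1470/13 − 93 = 261/13; seller burden = 93 − 1093/13 = 116/13.

Buyers bear 261/13, sellers bear 116/13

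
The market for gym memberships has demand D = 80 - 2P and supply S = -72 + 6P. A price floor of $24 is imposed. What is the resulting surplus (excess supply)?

Equilibrium price would be P* = 19, so the floor at 24 binds.
At P = 24: D = 32, S = 72.
Surplus = 72 − 32 = 40.

Surplus = 40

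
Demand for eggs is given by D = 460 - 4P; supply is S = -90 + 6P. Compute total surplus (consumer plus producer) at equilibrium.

Total surplus = 12000

Equilibrium: 460 - 4P = -90 + 6P gives P* = 55, Q* = 240.
Demand choke price: P = 115; supply starts at P = 15.
CS = ½(115 − 55)(240) = 7200; PS = ½(55 − 15)(240) = 4800.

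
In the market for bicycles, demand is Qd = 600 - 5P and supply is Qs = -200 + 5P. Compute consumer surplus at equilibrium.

Equilibrium: 600 - 5P = -200 + 5P gives P* = 80, Q* = 200.
Demand choke price (Qd = 0): P = 120.
CS = ½(120 − 80)(200) = 4000.

Consumer surplus = 4000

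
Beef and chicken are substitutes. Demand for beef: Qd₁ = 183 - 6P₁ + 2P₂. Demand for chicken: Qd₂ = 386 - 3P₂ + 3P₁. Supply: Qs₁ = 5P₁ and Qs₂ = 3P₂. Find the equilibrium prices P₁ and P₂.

Market 1: 183 - 6P₁ + 2P₂ = 5P₁ → 11P₁ - 2P₂ = 183.
Market 2: 6P₂ - 3P₁ = 386.
Eliminating P₂: 6×(1) + 2×(2) gives 60P₁ = 1870, so P₁ = 187/6.
Back-substitute into (2): P₂ = (386 + 3×187/6) / 6 = 959/12.

P₁ = 187/6, P₂ = 959/12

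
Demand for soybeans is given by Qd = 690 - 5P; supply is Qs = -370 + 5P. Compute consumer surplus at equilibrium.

Equilibrium: 690 - 5P = -370 + 5P gives P* = 106, Q* = 160.
Demand choke price (Qd = 0): P = 138.
CS = ½(138 − 106)(160) = 2560.

Consumer surplus = 2560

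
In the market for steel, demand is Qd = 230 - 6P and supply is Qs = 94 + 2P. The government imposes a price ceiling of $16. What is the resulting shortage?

Shortage = 8

Equilibrium price would be P* = 17, so the ceiling at 16 binds.
At P = 16: Qd = 230 − 6(16) = 134, Qs = 94 + 2(16) = 126.
Shortage = 134 − 126 = 8.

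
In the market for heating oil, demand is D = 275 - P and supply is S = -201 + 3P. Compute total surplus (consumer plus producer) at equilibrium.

Total surplus = 16224

Equilibrium: 275 - P = -201 + 3P gives P* = 119, Q* = 156.
Demand choke price: P = 275; supply starts at P = 67.
CS = ½(275 − 119)(156) = 12168; PS = ½(119 − 67)(156) = 4056.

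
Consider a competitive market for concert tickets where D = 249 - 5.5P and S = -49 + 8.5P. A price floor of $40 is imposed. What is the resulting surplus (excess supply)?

Surplus = 262

Equilibrium price would be P* = 149/7, so the floor at 40 binds.
At P = 40: D = 29, S = 291.
Surplus = 291 − 29 = 262.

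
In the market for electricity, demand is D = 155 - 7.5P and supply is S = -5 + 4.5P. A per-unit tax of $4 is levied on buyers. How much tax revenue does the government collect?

Tax revenue = 175

Pre-tax equilibrium: P* = 40/3, Q* = 55.
Tax on buyers shifts demand to D = 155 − 7.5(P + 4) = 125 - 7.5P.
125 - 7.5P = -5 + 4.5P gives seller price Ps = 65/6; buyers pay Pb = 65/6 + 4 = 89/6.
New quantity: Q = 155 − 7.5(89/6) = 43.75.
Revenue = 4 × 43.75 = 175.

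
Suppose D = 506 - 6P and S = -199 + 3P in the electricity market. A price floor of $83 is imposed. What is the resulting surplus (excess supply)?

Surplus = 42

Equilibrium price would be P* = 235/3, so the floor at 83 binds.
At P = 83: D = 8, S = 50.
Surplus = 50 − 8 = 42.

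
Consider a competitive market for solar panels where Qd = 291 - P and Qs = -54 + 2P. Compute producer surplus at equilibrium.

Equilibrium: 291 - P = -54 + 2P gives P* = 115, Q* = 176.
Supply starts at P = 27 (where Qs = 0).
PS = ½(115 − 27)(176) = 7744.

Producer surplus = 7744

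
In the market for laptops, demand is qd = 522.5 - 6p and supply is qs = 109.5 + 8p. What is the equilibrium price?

p* = 29.5

Set qd = qs: 522.5 - 6p = 109.5 + 8p.
413 = 14p, so p* = 29.5.
q* = 522.5 − 6(29.5) = 345.5.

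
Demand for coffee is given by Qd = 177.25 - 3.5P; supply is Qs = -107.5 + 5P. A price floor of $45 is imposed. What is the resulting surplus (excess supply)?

Equilibrium price would be P* = 33.5, so the floor at 45 binds.
At P = 45: Qd = 19.75, Qs = 117.5.
Surplus = 117.5 − 19.75 = 97.75.

Surplus = 97.75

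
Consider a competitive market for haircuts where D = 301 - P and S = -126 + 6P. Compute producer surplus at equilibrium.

Producer surplus = 4800

Equilibrium: 301 - P = -126 + 6P gives P* = 61, Q* = 240.
Supply starts at P = 21 (where S = 0).
PS = ½(61 − 21)(240) = 4800.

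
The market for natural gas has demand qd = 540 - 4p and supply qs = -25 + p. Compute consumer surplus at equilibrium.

Equilibrium: 540 - 4p = -25 + p gives p* = 113, q* = 88.
Demand choke price (qd = 0): p = 135.
CS = ½(135 − 113)(88) = 968.

Consumer surplus = 968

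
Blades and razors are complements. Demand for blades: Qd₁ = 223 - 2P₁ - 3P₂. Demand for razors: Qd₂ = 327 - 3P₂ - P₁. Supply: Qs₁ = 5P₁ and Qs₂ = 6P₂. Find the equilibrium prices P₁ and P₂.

P₁ = 17.1, P₂ = 1033/30

Market 1: 223 - 2P₁ - 3P₂ = 5P₁ → 7P₁ + 3P₂ = 223.
Market 2: 9P₂ + P₁ = 327.
Eliminating P₂: 9×(1) − 3×(2) gives 60P₁ = 1026, so P₁ = 17.1.
Back-substitute into (2): P₂ = (327 − 1×17.1) / 9 = 1033/30.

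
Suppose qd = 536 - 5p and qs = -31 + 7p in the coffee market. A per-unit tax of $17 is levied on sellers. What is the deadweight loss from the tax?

Pre-tax equilibrium: p* = 47.25, q* = 299.75.
Tax on sellers shifts supply to qs = -31 + 7(p − 17) = -150 + 7p.
536 - 5p = -150 + 7p gives buyer price pb = 343/6; sellers receive ps = 343/6 − 17 = 241/6.
New quantity: q = 536 − 5(343/6) = 1501/6.
DWL = ½ × 17 × (299.75 − 1501/6) = 10115/24.

Deadweight loss = 10115/24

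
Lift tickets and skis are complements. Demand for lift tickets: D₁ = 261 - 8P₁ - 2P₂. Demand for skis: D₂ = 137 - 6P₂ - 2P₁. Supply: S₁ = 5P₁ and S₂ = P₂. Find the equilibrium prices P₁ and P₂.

Market 1: 261 - 8P₁ - 2P₂ = 5P₁ → 13P₁ + 2P₂ = 261.
Market 2: 7P₂ + 2P₁ = 137.
Eliminating P₂: 7×(1) − 2×(2) gives 87P₁ = 1553, so P₁ = 1553/87.
Back-substitute into (2): P₂ = (137 − 2×1553/87) / 7 = 1259/87.

P₁ = 1553/87, P₂ = 1259/87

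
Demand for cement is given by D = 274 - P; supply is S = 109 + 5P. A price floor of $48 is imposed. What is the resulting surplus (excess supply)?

Equilibrium price would be P* = 27.5, so the floor at 48 binds.
At P = 48: D = 226, S = 349.
Surplus = 349 − 226 = 123.

Surplus = 123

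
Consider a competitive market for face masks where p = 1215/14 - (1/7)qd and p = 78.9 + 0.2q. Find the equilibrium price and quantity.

p* = 83.5, q* = 23

Set the two price expressions equal: 1215/14 - (1/7)q = 78.9 + 0.2q.
276/35 = (12/35)q, so q* = 23.
p* = 1215/14 − (1/7)(23) = 83.5.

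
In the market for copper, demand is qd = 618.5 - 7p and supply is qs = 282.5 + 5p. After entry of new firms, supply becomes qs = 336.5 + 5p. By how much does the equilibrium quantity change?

Δq = 31.5

Original equilibrium: p* = 28, q* = 422.5.
New equilibrium: 618.5 - 7p = 336.5 + 5p, so 282 = 12p and p' = 23.5; q' = 618.5 − 7(23.5) = 454.
Change in quantity: 454 − 422.5 = 31.5.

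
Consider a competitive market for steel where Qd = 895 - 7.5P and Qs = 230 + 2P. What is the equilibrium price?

Set Qd = Qs: 895 - 7.5P = 230 + 2P.
665 = 9.5P, so P* = 70.
Q* = 895 − 7.5(70) = 370.

P* = 70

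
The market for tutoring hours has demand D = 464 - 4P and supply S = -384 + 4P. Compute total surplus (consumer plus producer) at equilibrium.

Equilibrium: 464 - 4P = -384 + 4P gives P* = 106, Q* = 40.
Demand choke price: P = 116; supply starts at P = 96.
CS = ½(116 − 106)(40) = 200; PS = ½(106 − 96)(40) = 200.

Total surplus = 400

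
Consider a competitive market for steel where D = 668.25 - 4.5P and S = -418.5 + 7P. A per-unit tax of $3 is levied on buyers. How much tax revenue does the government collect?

Pre-tax equilibrium: P* = 94.5, Q* = 243.
Tax on buyers shifts demand to D = 668.25 − 4.5(P + 3) = 654.75 - 4.5P.
654.75 - 4.5P = -418.5 + 7P gives seller price Ps = 4293/46; buyers pay Pb = 4293/46 + 3 = 4431/46.
New quantity: Q = 668.25 − 4.5(4431/46) = 5400/23.
Revenue = 3 × 5400/23 = 16200/23.

Tax revenue = 16200/23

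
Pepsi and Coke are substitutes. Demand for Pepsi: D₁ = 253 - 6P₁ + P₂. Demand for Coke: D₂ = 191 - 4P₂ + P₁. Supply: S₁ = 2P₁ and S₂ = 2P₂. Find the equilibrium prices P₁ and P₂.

P₁ = 1709/47, P₂ = 1781/47

Market 1: 253 - 6P₁ + P₂ = 2P₁ → 8P₁ - P₂ = 253.
Market 2: 6P₂ - P₁ = 191.
Eliminating P₂: 6×(1) + 1×(2) gives 47P₁ = 1709, so P₁ = 1709/47.
Back-substitute into (2): P₂ = (191 + 1×1709/47) / 6 = 1781/47.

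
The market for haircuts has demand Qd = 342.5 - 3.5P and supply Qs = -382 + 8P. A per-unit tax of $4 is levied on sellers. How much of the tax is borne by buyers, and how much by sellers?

Pre-tax equilibrium: P* = 63, Q* = 122.
Tax on sellers shifts supply to Qs = -382 + 8(P − 4) = -414 + 8P.
342.5 - 3.5P = -414 + 8P gives buyer price Pb = 1513/23; sellers receive Ps = 1513/23 − 4 = 1421/23.
New quantity: Q = 342.5 − 3.5(1513/23) = 2582/23.
Buyer burden = 1513/23 − 63 = 64/23; seller burden = 63 − 1421/23 = 28/23.

Buyers bear 64/23, sellers bear 28/23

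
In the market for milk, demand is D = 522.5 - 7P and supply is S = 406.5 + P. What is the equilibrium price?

Set D = S: 522.5 - 7P = 406.5 + P.
116 = 8P, so P* = 14.5.
Q* = 522.5 − 7(14.5) = 421.

P* = 14.5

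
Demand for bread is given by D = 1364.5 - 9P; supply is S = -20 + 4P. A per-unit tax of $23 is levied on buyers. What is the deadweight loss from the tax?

Deadweight loss = 9522/13

Pre-tax equilibrium: P* = 106.5, Q* = 406.
Tax on buyers shifts demand to D = 1364.5 − 9(P + 23) = 1157.5 - 9P.
1157.5 - 9P = -20 + 4P gives seller price Ps = 2355/26; buyers pay Pb = 2355/26 + 23 = 2953/26.
New quantity: Q = 1364.5 − 9(2953/26) = 4450/13.
DWL = ½ × 23 × (406 − 4450/13) = 9522/13.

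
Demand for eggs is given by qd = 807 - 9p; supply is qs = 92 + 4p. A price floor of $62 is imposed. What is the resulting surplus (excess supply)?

Equilibrium price would be p* = 55, so the floor at 62 binds.
At p = 62: qd = 249, qs = 340.
Surplus = 340 − 249 = 91.

Surplus = 91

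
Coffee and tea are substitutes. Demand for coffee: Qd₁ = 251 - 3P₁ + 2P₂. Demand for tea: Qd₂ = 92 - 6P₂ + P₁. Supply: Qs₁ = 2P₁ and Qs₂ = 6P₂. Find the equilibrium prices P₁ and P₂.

Market 1: 251 - 3P₁ + 2P₂ = 2P₁ → 5P₁ - 2P₂ = 251.
Market 2: 12P₂ - P₁ = 92.
Eliminating P₂: 12×(1) + 2×(2) gives 58P₁ = 3196, so P₁ = 1598/29.
Back-substitute into (2): P₂ = (92 + 1×1598/29) / 12 = 711/58.

P₁ = 1598/29, P₂ = 711/58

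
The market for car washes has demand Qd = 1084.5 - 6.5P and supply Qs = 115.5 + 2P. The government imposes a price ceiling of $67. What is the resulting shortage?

Shortage = 399.5

Equilibrium price would be P* = 114, so the ceiling at 67 binds.
At P = 67: Qd = 1084.5 − 6.5(67) = 649, Qs = 115.5 + 2(67) = 249.5.
Shortage = 649 − 249.5 = 399.5.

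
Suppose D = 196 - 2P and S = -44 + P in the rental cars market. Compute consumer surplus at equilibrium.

Consumer surplus = 324

Equilibrium: 196 - 2P = -44 + P gives P* = 80, Q* = 36.
Demand choke price (D = 0): P = 98.
CS = ½(98 − 80)(36) = 324.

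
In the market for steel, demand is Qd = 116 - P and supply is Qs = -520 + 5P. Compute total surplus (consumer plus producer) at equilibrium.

Total surplus = 60

Equilibrium: 116 - P = -520 + 5P gives P* = 106, Q* = 10.
Demand choke price: P = 116; supply starts at P = 104.
CS = ½(116 − 106)(10) = 50; PS = ½(106 − 104)(10) = 10.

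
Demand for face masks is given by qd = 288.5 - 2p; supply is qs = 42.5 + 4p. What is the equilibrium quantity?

q* = 206.5

Set qd = qs: 288.5 - 2p = 42.5 + 4p.
246 = 6p, so p* = 41.
q* = 288.5 − 2(41) = 206.5.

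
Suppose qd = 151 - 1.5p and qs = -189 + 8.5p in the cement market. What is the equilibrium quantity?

q* = 100

Set qd = qs: 151 - 1.5p = -189 + 8.5p.
340 = 10p, so p* = 34.
q* = 151 − 1.5(34) = 100.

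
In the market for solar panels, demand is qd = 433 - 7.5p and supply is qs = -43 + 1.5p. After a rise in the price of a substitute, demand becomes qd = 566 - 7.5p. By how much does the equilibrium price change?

Δp = 133/9

Original equilibrium: p* = 476/9, q* = 109/3.
New equilibrium: 566 - 7.5p = -43 + 1.5p, so 609 = 9p and p' = 203/3; q' = 566 − 7.5(203/3) = 58.5.
Change in price: 203/3 − 476/9 = 133/9.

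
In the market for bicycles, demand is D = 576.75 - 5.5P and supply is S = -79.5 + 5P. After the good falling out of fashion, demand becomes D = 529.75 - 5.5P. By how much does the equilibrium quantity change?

Original equilibrium: P* = 62.5, Q* = 233.
New equilibrium: 529.75 - 5.5P = -79.5 + 5P, so 609.25 = 10.5P and P' = 2437/42; Q' = 529.75 − 5.5(2437/42) = 4423/21.
Change in quantity: 4423/21 − 233 = -470/21.

ΔQ = -470/21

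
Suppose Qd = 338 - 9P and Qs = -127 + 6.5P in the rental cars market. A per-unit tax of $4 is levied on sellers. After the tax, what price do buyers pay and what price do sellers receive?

Buyers pay 982/31, sellers receive 858/31

Pre-tax equilibrium: P* = 30, Q* = 68.
Tax on sellers shifts supply to Qs = -127 + 6.5(P − 4) = -153 + 6.5P.
338 - 9P = -153 + 6.5P gives buyer price Pb = 982/31; sellers receive Ps = 982/31 − 4 = 858/31.
New quantity: Q = 338 − 9(982/31) = 1640/31.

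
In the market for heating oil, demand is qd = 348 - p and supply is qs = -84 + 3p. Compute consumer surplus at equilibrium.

Consumer surplus = 28800

Equilibrium: 348 - p = -84 + 3p gives p* = 108, q* = 240.
Demand choke price (qd = 0): p = 348.
CS = ½(348 − 108)(240) = 28800.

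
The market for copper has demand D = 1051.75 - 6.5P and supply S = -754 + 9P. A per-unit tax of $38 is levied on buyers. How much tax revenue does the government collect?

Pre-tax equilibrium: P* = 116.5, Q* = 294.5.
Tax on buyers shifts demand to D = 1051.75 − 6.5(P + 38) = 804.75 - 6.5P.
804.75 - 6.5P = -754 + 9P gives seller price Ps = 6235/62; buyers pay Pb = 6235/62 + 38 = 8591/62.
New quantity: Q = 1051.75 − 6.5(8591/62) = 9367/62.
Revenue = 38 × 9367/62 = 177973/31.

Tax revenue = 177973/31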